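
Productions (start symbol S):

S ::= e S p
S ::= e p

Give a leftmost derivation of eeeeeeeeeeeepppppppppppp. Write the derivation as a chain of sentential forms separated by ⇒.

S ⇒ eSp ⇒ eeSpp ⇒ eeeSppp ⇒ eeeeSpppp ⇒ eeeeeSppppp ⇒ eeeeeeSpppppp ⇒ eeeeeeeSppppppp ⇒ eeeeeeeeSpppppppp ⇒ eeeeeeeeeSppppppppp ⇒ eeeeeeeeeeSpppppppppp ⇒ eeeeeeeeeeeSppppppppppp ⇒ eeeeeeeeeeeepppppppppppp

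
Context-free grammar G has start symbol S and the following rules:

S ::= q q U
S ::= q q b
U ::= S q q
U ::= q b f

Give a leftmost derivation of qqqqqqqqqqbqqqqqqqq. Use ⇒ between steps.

S⇒qqU⇒qqSqq⇒qqqqUqq⇒qqqqSqqqq⇒qqqqqqUqqqq⇒qqqqqqSqqqqqq⇒qqqqqqqqUqqqqqq⇒qqqqqqqqSqqqqqqqq⇒qqqqqqqqqqbqqqqqqqq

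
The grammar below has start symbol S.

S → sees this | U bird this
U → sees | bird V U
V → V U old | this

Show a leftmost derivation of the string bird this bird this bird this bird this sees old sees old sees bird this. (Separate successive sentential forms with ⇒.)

S ⇒ U bird this ⇒ bird V U bird this ⇒ bird this U bird this ⇒ bird this bird V U bird this ⇒ bird this bird this U bird this ⇒ bird this bird this bird V U bird this ⇒ bird this bird this bird this U bird this ⇒ bird this bird this bird this bird V U bird this ⇒ bird this bird this bird this bird V U old U bird this ⇒ bird this bird this bird this bird V U old U old U bird this ⇒ bird this bird this bird this bird this U old U old U bird this ⇒ bird this bird this bird this bird this sees old U old U bird this ⇒ bird this bird this bird this bird this sees old sees old U bird this ⇒ bird this bird this bird this bird this sees old sees old sees bird this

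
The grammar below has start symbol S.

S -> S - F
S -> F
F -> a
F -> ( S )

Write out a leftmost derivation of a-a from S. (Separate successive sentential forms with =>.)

S => S-F => F-F => a-F => a-a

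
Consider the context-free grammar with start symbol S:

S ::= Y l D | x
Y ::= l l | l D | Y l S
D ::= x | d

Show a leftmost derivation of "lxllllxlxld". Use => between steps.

S => YlD   [S ::= Y l D]
YlD => YlSlD   [Y ::= Y l S]
YlSlD => YlSlSlD   [Y ::= Y l S]
YlSlSlD => lDlSlSlD   [Y ::= l D]
lDlSlSlD => lxlSlSlD   [D ::= x]
lxlSlSlD => lxlYlDlSlD   [S ::= Y l D]
lxlYlDlSlD => lxllllDlSlD   [Y ::= l l]
lxllllDlSlD => lxllllxlSlD   [D ::= x]
lxllllxlSlD => lxllllxlxlD   [S ::= x]
lxllllxlxlD => lxllllxlxld   [D ::= d]

S=>YlD=>YlSlD=>YlSlSlD=>lDlSlSlD=>lxlSlSlD=>lxlYlDlSlD=>lxllllDlSlD=>lxllllxlSlD=>lxllllxlxlD=>lxllllxlxld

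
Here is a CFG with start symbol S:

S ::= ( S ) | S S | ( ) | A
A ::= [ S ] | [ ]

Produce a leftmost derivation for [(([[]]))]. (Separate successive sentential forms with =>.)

S => A   [S ::= A]
A => [S]   [A ::= [ S ]]
[S] => [(S)]   [S ::= ( S )]
[(S)] => [((S))]   [S ::= ( S )]
[((S))] => [((A))]   [S ::= A]
[((A))] => [(([S]))]   [A ::= [ S ]]
[(([S]))] => [(([A]))]   [S ::= A]
[(([A]))] => [(([[]]))]   [A ::= [ ]]

S => A => [S] => [(S)] => [((S))] => [((A))] => [(([S]))] => [(([A]))] => [(([[]]))]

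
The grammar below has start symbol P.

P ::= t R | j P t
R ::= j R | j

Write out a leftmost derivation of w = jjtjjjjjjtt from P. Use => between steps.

P => jPt   [P ::= j P t]
jPt => jjPtt   [P ::= j P t]
jjPtt => jjtRtt   [P ::= t R]
jjtRtt => jjtjRtt   [R ::= j R]
jjtjRtt => jjtjjRtt   [R ::= j R]
jjtjjRtt => jjtjjjRtt   [R ::= j R]
jjtjjjRtt => jjtjjjjRtt   [R ::= j R]
jjtjjjjRtt => jjtjjjjjRtt   [R ::= j R]
jjtjjjjjRtt => jjtjjjjjjtt   [R ::= j]

P=>jPt=>jjPtt=>jjtRtt=>jjtjRtt=>jjtjjRtt=>jjtjjjRtt=>jjtjjjjRtt=>jjtjjjjjRtt=>jjtjjjjjjtt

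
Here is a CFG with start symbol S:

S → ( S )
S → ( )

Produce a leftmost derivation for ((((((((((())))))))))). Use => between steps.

S => (S) => ((S)) => (((S))) => ((((S)))) => (((((S))))) => ((((((S)))))) => (((((((S))))))) => ((((((((S)))))))) => (((((((((S))))))))) => ((((((((((S)))))))))) => ((((((((((()))))))))))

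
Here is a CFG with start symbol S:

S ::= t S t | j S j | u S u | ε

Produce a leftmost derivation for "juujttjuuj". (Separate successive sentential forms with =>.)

S => jSj   [S ::= j S j]
jSj => juSuj   [S ::= u S u]
juSuj => juuSuuj   [S ::= u S u]
juuSuuj => juujSjuuj   [S ::= j S j]
juujSjuuj => juujtStjuuj   [S ::= t S t]
juujtStjuuj => juujttjuuj   [S ::= ε]

S=>jSj=>juSuj=>juuSuuj=>juujSjuuj=>juujtStjuuj=>juujttjuuj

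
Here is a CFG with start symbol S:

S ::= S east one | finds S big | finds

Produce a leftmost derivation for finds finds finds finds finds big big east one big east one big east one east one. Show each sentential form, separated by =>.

S => S east one => S east one east one => finds S big east one east one => finds S east one big east one east one => finds finds S big east one big east one east one => finds finds S east one big east one big east one east one => finds finds finds S big east one big east one big east one east one => finds finds finds finds S big big east one big east one big east one east one => finds finds finds finds finds big big east one big east one big east one east one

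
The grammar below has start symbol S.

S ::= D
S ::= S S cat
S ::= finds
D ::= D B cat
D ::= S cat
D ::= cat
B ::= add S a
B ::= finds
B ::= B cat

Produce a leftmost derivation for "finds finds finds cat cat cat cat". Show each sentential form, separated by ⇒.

S ⇒ D ⇒ S cat ⇒ S S cat cat ⇒ finds S cat cat ⇒ finds D cat cat ⇒ finds S cat cat cat ⇒ finds S S cat cat cat cat ⇒ finds finds S cat cat cat cat ⇒ finds finds finds cat cat cat cat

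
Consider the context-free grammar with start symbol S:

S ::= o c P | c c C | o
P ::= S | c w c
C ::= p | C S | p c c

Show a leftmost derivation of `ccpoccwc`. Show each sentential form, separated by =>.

S => ccC => ccCS => ccpS => ccpocP => ccpoccwc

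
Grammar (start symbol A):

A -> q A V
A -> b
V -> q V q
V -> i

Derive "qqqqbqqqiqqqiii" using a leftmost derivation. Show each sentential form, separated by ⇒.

A ⇒ qAV   [A -> q A V]
qAV ⇒ qqAVV   [A -> q A V]
qqAVV ⇒ qqqAVVV   [A -> q A V]
qqqAVVV ⇒ qqqqAVVVV   [A -> q A V]
qqqqAVVVV ⇒ qqqqbVVVV   [A -> b]
qqqqbVVVV ⇒ qqqqbqVqVVV   [V -> q V q]
qqqqbqVqVVV ⇒ qqqqbqqVqqVVV   [V -> q V q]
qqqqbqqVqqVVV ⇒ qqqqbqqqVqqqVVV   [V -> q V q]
qqqqbqqqVqqqVVV ⇒ qqqqbqqqiqqqVVV   [V -> i]
qqqqbqqqiqqqVVV ⇒ qqqqbqqqiqqqiVV   [V -> i]
qqqqbqqqiqqqiVV ⇒ qqqqbqqqiqqqiiV   [V -> i]
qqqqbqqqiqqqiiV ⇒ qqqqbqqqiqqqiii   [V -> i]

A ⇒ qAV ⇒ qqAVV ⇒ qqqAVVV ⇒ qqqqAVVVV ⇒ qqqqbVVVV ⇒ qqqqbqVqVVV ⇒ qqqqbqqVqqVVV ⇒ qqqqbqqqVqqqVVV ⇒ qqqqbqqqiqqqVVV ⇒ qqqqbqqqiqqqiVV ⇒ qqqqbqqqiqqqiiV ⇒ qqqqbqqqiqqqiii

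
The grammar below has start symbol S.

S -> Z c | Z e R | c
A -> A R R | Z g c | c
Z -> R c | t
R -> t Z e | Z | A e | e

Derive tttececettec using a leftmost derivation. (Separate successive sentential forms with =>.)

S=>ZeR=>RceR=>tZeceR=>tRceceR=>ttZececeR=>tttececeR=>tttececeZ=>tttececeRc=>tttececetZec=>tttececettec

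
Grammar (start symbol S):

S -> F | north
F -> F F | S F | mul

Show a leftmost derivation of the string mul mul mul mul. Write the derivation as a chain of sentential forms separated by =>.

S => F => F F => mul F => mul S F => mul F F => mul F F F => mul mul F F => mul mul mul F => mul mul mul mul

S => F   [S -> F]
F => F F   [F -> F F]
F F => mul F   [F -> mul]
mul F => mul S F   [F -> S F]
mul S F => mul F F   [S -> F]
mul F F => mul F F F   [F -> F F]
mul F F F => mul mul F F   [F -> mul]
mul mul F F => mul mul mul F   [F -> mul]
mul mul mul F => mul mul mul mul   [F -> mul]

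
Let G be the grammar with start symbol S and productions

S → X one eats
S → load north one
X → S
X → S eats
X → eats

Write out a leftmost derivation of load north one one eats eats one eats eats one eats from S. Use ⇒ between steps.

S ⇒ X one eats ⇒ S eats one eats ⇒ X one eats eats one eats ⇒ S eats one eats eats one eats ⇒ X one eats eats one eats eats one eats ⇒ S one eats eats one eats eats one eats ⇒ load north one one eats eats one eats eats one eats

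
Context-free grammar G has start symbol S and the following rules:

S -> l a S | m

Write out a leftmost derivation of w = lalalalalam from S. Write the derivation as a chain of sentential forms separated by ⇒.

S ⇒ laS ⇒ lalaS ⇒ lalalaS ⇒ lalalalaS ⇒ lalalalalaS ⇒ lalalalalam

S ⇒ laS   [S -> l a S]
laS ⇒ lalaS   [S -> l a S]
lalaS ⇒ lalalaS   [S -> l a S]
lalalaS ⇒ lalalalaS   [S -> l a S]
lalalalaS ⇒ lalalalalaS   [S -> l a S]
lalalalalaS ⇒ lalalalalam   [S -> m]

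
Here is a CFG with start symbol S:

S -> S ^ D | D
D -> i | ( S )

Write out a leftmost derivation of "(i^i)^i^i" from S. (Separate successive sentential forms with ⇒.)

S ⇒ S^D ⇒ S^D^D ⇒ D^D^D ⇒ (S)^D^D ⇒ (S^D)^D^D ⇒ (D^D)^D^D ⇒ (i^D)^D^D ⇒ (i^i)^D^D ⇒ (i^i)^i^D ⇒ (i^i)^i^i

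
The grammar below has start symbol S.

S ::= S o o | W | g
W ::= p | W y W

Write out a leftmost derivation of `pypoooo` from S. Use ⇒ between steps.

S ⇒ Soo   [S ::= S o o]
Soo ⇒ Soooo   [S ::= S o o]
Soooo ⇒ Woooo   [S ::= W]
Woooo ⇒ WyWoooo   [W ::= W y W]
WyWoooo ⇒ pyWoooo   [W ::= p]
pyWoooo ⇒ pypoooo   [W ::= p]

S ⇒ Soo ⇒ Soooo ⇒ Woooo ⇒ WyWoooo ⇒ pyWoooo ⇒ pypoooo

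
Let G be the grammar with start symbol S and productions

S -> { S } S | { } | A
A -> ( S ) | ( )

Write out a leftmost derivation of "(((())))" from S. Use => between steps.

S => A => (S) => (A) => ((S)) => ((A)) => (((S))) => (((A))) => (((())))

S => A   [S -> A]
A => (S)   [A -> ( S )]
(S) => (A)   [S -> A]
(A) => ((S))   [A -> ( S )]
((S)) => ((A))   [S -> A]
((A)) => (((S)))   [A -> ( S )]
(((S))) => (((A)))   [S -> A]
(((A))) => (((())))   [A -> ( )]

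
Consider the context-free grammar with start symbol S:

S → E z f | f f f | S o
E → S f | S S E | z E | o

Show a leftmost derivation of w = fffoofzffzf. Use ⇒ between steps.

S ⇒ Ezf   [S → E z f]
Ezf ⇒ Sfzf   [E → S f]
Sfzf ⇒ Ezffzf   [S → E z f]
Ezffzf ⇒ Sfzffzf   [E → S f]
Sfzffzf ⇒ Sofzffzf   [S → S o]
Sofzffzf ⇒ Soofzffzf   [S → S o]
Soofzffzf ⇒ fffoofzffzf   [S → f f f]

S ⇒ Ezf ⇒ Sfzf ⇒ Ezffzf ⇒ Sfzffzf ⇒ Sofzffzf ⇒ Soofzffzf ⇒ fffoofzffzf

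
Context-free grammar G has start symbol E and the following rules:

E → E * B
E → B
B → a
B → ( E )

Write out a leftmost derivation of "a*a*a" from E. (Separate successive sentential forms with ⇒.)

E ⇒ E*B   [E → E * B]
E*B ⇒ E*B*B   [E → E * B]
E*B*B ⇒ B*B*B   [E → B]
B*B*B ⇒ a*B*B   [B → a]
a*B*B ⇒ a*a*B   [B → a]
a*a*B ⇒ a*a*a   [B → a]

E⇒E*B⇒E*B*B⇒B*B*B⇒a*B*B⇒a*a*B⇒a*a*a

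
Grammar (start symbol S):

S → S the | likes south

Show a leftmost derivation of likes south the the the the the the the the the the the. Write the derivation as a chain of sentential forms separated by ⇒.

S ⇒ S the   [S → S the]
S the ⇒ S the the   [S → S the]
S the the ⇒ S the the the   [S → S the]
S the the the ⇒ S the the the the   [S → S the]
S the the the the ⇒ S the the the the the   [S → S the]
S the the the the the ⇒ S the the the the the the   [S → S the]
S the the the the the the ⇒ S the the the the the the the   [S → S the]
S the the the the the the the ⇒ S the the the the the the the the   [S → S the]
S the the the the the the the the ⇒ S the the the the the the the the the   [S → S the]
S the the the the the the the the the ⇒ S the the the the the the the the the the   [S → S the]
S the the the the the the the the the the ⇒ S the the the the the the the the the the the   [S → S the]
S the the the the the the the the the the the ⇒ likes south the the the the the the the the the the the   [S → likes south]

S ⇒ S the ⇒ S the the ⇒ S the the the ⇒ S the the the the ⇒ S the the the the the ⇒ S the the the the the the ⇒ S the the the the the the the ⇒ S the the the the the the the the ⇒ S the the the the the the the the the ⇒ S the the the the the the the the the the ⇒ S the the the the the the the the the the the ⇒ likes south the the the the the the the the the the the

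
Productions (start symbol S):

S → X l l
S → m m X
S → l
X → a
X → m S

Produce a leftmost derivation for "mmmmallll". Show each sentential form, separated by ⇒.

S⇒mmX⇒mmmS⇒mmmXll⇒mmmmSll⇒mmmmXllll⇒mmmmallll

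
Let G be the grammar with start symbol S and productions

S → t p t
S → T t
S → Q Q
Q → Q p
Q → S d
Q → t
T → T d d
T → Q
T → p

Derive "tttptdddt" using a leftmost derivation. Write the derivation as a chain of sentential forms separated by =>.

S=>QQ=>SdQ=>QQdQ=>tQdQ=>tSddQ=>tQQddQ=>ttQddQ=>ttSdddQ=>tttptdddQ=>tttptdddt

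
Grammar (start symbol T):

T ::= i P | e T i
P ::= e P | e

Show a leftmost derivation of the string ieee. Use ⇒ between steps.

T ⇒ iP   [T ::= i P]
iP ⇒ ieP   [P ::= e P]
ieP ⇒ ieeP   [P ::= e P]
ieeP ⇒ ieee   [P ::= e]

T ⇒ iP ⇒ ieP ⇒ ieeP ⇒ ieee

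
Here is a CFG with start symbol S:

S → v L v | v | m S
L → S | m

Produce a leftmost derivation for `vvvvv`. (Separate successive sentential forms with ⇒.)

S⇒vLv⇒vSv⇒vvLvv⇒vvSvv⇒vvvvv

S ⇒ vLv   [S → v L v]
vLv ⇒ vSv   [L → S]
vSv ⇒ vvLvv   [S → v L v]
vvLvv ⇒ vvSvv   [L → S]
vvSvv ⇒ vvvvv   [S → v]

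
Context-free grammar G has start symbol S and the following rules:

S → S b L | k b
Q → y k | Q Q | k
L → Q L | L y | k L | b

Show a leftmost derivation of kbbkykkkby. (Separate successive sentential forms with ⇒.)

S⇒SbL⇒kbbL⇒kbbkL⇒kbbkQL⇒kbbkykL⇒kbbkykkL⇒kbbkykkLy⇒kbbkykkkLy⇒kbbkykkkby

S ⇒ SbL   [S → S b L]
SbL ⇒ kbbL   [S → k b]
kbbL ⇒ kbbkL   [L → k L]
kbbkL ⇒ kbbkQL   [L → Q L]
kbbkQL ⇒ kbbkykL   [Q → y k]
kbbkykL ⇒ kbbkykkL   [L → k L]
kbbkykkL ⇒ kbbkykkLy   [L → L y]
kbbkykkLy ⇒ kbbkykkkLy   [L → k L]
kbbkykkkLy ⇒ kbbkykkkby   [L → b]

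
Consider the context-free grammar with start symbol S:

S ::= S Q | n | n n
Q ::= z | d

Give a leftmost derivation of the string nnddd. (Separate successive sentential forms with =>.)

S => SQ   [S ::= S Q]
SQ => SQQ   [S ::= S Q]
SQQ => SQQQ   [S ::= S Q]
SQQQ => nnQQQ   [S ::= n n]
nnQQQ => nndQQ   [Q ::= d]
nndQQ => nnddQ   [Q ::= d]
nnddQ => nnddd   [Q ::= d]

S=>SQ=>SQQ=>SQQQ=>nnQQQ=>nndQQ=>nnddQ=>nnddd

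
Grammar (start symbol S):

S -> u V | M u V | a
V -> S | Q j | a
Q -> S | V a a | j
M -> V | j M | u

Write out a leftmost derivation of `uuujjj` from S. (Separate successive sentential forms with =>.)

S => uV   [S -> u V]
uV => uQj   [V -> Q j]
uQj => uSj   [Q -> S]
uSj => uMuVj   [S -> M u V]
uMuVj => uuuVj   [M -> u]
uuuVj => uuuQjj   [V -> Q j]
uuuQjj => uuujjj   [Q -> j]

S => uV => uQj => uSj => uMuVj => uuuVj => uuuQjj => uuujjj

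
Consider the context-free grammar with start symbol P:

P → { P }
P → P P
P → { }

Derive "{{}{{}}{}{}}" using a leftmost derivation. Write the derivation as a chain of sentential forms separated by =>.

P=>{P}=>{PP}=>{PPP}=>{{}PP}=>{{}PPP}=>{{}{P}PP}=>{{}{{}}PP}=>{{}{{}}{}P}=>{{}{{}}{}{}}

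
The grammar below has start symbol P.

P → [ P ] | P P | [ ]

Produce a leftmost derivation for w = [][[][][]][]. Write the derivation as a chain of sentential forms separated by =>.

P=>PP=>PPP=>[]PP=>[][P]P=>[][PP]P=>[][PPP]P=>[][[]PP]P=>[][[][]P]P=>[][[][][]]P=>[][[][][]][]

P => PP   [P → P P]
PP => PPP   [P → P P]
PPP => []PP   [P → [ ]]
[]PP => [][P]P   [P → [ P ]]
[][P]P => [][PP]P   [P → P P]
[][PP]P => [][PPP]P   [P → P P]
[][PPP]P => [][[]PP]P   [P → [ ]]
[][[]PP]P => [][[][]P]P   [P → [ ]]
[][[][]P]P => [][[][][]]P   [P → [ ]]
[][[][][]]P => [][[][][]][]   [P → [ ]]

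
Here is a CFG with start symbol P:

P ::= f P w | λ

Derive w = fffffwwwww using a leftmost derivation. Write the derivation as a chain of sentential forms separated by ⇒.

P ⇒ fPw   [P ::= f P w]
fPw ⇒ ffPww   [P ::= f P w]
ffPww ⇒ fffPwww   [P ::= f P w]
fffPwww ⇒ ffffPwwww   [P ::= f P w]
ffffPwwww ⇒ fffffPwwwww   [P ::= f P w]
fffffPwwwww ⇒ fffffwwwww   [P ::= λ]

P⇒fPw⇒ffPww⇒fffPwww⇒ffffPwwww⇒fffffPwwwww⇒fffffwwwww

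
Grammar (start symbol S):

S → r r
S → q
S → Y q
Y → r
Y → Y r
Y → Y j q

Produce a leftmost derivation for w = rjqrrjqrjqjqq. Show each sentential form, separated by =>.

S => Yq => Yjqq => Yjqjqq => Yrjqjqq => Yjqrjqjqq => Yrjqrjqjqq => Yrrjqrjqjqq => Yjqrrjqrjqjqq => rjqrrjqrjqjqq

S => Yq   [S → Y q]
Yq => Yjqq   [Y → Y j q]
Yjqq => Yjqjqq   [Y → Y j q]
Yjqjqq => Yrjqjqq   [Y → Y r]
Yrjqjqq => Yjqrjqjqq   [Y → Y j q]
Yjqrjqjqq => Yrjqrjqjqq   [Y → Y r]
Yrjqrjqjqq => Yrrjqrjqjqq   [Y → Y r]
Yrrjqrjqjqq => Yjqrrjqrjqjqq   [Y → Y j q]
Yjqrrjqrjqjqq => rjqrrjqrjqjqq   [Y → r]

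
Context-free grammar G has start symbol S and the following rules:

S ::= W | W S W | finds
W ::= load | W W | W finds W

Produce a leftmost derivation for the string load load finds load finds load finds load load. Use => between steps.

S => W => W W => load W => load W finds W => load load finds W => load load finds W finds W => load load finds W finds W finds W => load load finds load finds W finds W => load load finds load finds load finds W => load load finds load finds load finds W W => load load finds load finds load finds load W => load load finds load finds load finds load load

S => W   [S ::= W]
W => W W   [W ::= W W]
W W => load W   [W ::= load]
load W => load W finds W   [W ::= W finds W]
load W finds W => load load finds W   [W ::= load]
load load finds W => load load finds W finds W   [W ::= W finds W]
load load finds W finds W => load load finds W finds W finds W   [W ::= W finds W]
load load finds W finds W finds W => load load finds load finds W finds W   [W ::= load]
load load finds load finds W finds W => load load finds load finds load finds W   [W ::= load]
load load finds load finds load finds W => load load finds load finds load finds W W   [W ::= W W]
load load finds load finds load finds W W => load load finds load finds load finds load W   [W ::= load]
load load finds load finds load finds load W => load load finds load finds load finds load load   [W ::= load]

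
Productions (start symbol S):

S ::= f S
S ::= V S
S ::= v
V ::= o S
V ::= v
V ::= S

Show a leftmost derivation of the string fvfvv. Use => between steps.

S => fS   [S ::= f S]
fS => fVS   [S ::= V S]
fVS => fSS   [V ::= S]
fSS => fVSS   [S ::= V S]
fVSS => fvSS   [V ::= v]
fvSS => fvfSS   [S ::= f S]
fvfSS => fvfvS   [S ::= v]
fvfvS => fvfvv   [S ::= v]

S=>fS=>fVS=>fSS=>fVSS=>fvSS=>fvfSS=>fvfvS=>fvfvv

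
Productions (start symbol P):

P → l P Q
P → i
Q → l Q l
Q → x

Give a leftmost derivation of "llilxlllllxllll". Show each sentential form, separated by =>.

P=>lPQ=>llPQQ=>lliQQ=>llilQlQ=>llilxlQ=>llilxllQl=>llilxlllQll=>llilxllllQlll=>llilxlllllQllll=>llilxlllllxllll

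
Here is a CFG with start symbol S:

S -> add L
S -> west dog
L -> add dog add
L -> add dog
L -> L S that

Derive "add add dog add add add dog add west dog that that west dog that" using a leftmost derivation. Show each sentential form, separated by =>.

S => add L   [S -> add L]
add L => add L S that   [L -> L S that]
add L S that => add L S that S that   [L -> L S that]
add L S that S that => add add dog add S that S that   [L -> add dog add]
add add dog add S that S that => add add dog add add L that S that   [S -> add L]
add add dog add add L that S that => add add dog add add L S that that S that   [L -> L S that]
add add dog add add L S that that S that => add add dog add add add dog add S that that S that   [L -> add dog add]
add add dog add add add dog add S that that S that => add add dog add add add dog add west dog that that S that   [S -> west dog]
add add dog add add add dog add west dog that that S that => add add dog add add add dog add west dog that that west dog that   [S -> west dog]

S => add L => add L S that => add L S that S that => add add dog add S that S that => add add dog add add L that S that => add add dog add add L S that that S that => add add dog add add add dog add S that that S that => add add dog add add add dog add west dog that that S that => add add dog add add add dog add west dog that that west dog that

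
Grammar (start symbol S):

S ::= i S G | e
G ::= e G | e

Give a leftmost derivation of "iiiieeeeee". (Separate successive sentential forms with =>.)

S=>iSG=>iiSGG=>iiiSGGG=>iiiiSGGGG=>iiiieGGGG=>iiiieeGGGG=>iiiieeeGGG=>iiiieeeeGG=>iiiieeeeeG=>iiiieeeeee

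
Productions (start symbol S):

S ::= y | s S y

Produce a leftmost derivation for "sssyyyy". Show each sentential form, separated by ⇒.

S ⇒ sSy   [S ::= s S y]
sSy ⇒ ssSyy   [S ::= s S y]
ssSyy ⇒ sssSyyy   [S ::= s S y]
sssSyyy ⇒ sssyyyy   [S ::= y]

S ⇒ sSy ⇒ ssSyy ⇒ sssSyyy ⇒ sssyyyy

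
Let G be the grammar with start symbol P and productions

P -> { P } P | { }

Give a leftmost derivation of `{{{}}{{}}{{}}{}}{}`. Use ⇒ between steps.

P ⇒ {P}P ⇒ {{P}P}P ⇒ {{{}}P}P ⇒ {{{}}{P}P}P ⇒ {{{}}{{}}P}P ⇒ {{{}}{{}}{P}P}P ⇒ {{{}}{{}}{{}}P}P ⇒ {{{}}{{}}{{}}{}}P ⇒ {{{}}{{}}{{}}{}}{}

P ⇒ {P}P   [P -> { P } P]
{P}P ⇒ {{P}P}P   [P -> { P } P]
{{P}P}P ⇒ {{{}}P}P   [P -> { }]
{{{}}P}P ⇒ {{{}}{P}P}P   [P -> { P } P]
{{{}}{P}P}P ⇒ {{{}}{{}}P}P   [P -> { }]
{{{}}{{}}P}P ⇒ {{{}}{{}}{P}P}P   [P -> { P } P]
{{{}}{{}}{P}P}P ⇒ {{{}}{{}}{{}}P}P   [P -> { }]
{{{}}{{}}{{}}P}P ⇒ {{{}}{{}}{{}}{}}P   [P -> { }]
{{{}}{{}}{{}}{}}P ⇒ {{{}}{{}}{{}}{}}{}   [P -> { }]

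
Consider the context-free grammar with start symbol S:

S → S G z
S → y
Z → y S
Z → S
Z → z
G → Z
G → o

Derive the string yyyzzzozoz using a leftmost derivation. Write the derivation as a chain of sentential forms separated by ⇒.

S ⇒ SGz ⇒ SGzGz ⇒ SGzGzGz ⇒ yGzGzGz ⇒ yZzGzGz ⇒ yySzGzGz ⇒ yySGzzGzGz ⇒ yyyGzzGzGz ⇒ yyyZzzGzGz ⇒ yyyzzzGzGz ⇒ yyyzzzozGz ⇒ yyyzzzozoz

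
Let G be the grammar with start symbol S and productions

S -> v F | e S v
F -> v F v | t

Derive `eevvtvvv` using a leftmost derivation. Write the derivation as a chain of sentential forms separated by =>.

S => eSv   [S -> e S v]
eSv => eeSvv   [S -> e S v]
eeSvv => eevFvv   [S -> v F]
eevFvv => eevvFvvv   [F -> v F v]
eevvFvvv => eevvtvvv   [F -> t]

S=>eSv=>eeSvv=>eevFvv=>eevvFvvv=>eevvtvvv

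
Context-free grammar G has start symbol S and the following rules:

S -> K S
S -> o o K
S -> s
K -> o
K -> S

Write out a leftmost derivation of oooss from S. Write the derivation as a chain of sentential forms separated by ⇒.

S ⇒ KS   [S -> K S]
KS ⇒ SS   [K -> S]
SS ⇒ KSS   [S -> K S]
KSS ⇒ SSS   [K -> S]
SSS ⇒ ooKSS   [S -> o o K]
ooKSS ⇒ oooSS   [K -> o]
oooSS ⇒ ooosS   [S -> s]
ooosS ⇒ oooss   [S -> s]

S ⇒ KS ⇒ SS ⇒ KSS ⇒ SSS ⇒ ooKSS ⇒ oooSS ⇒ ooosS ⇒ oooss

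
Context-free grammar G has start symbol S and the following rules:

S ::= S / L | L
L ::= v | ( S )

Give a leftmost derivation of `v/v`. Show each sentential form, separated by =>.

S => S/L   [S ::= S / L]
S/L => L/L   [S ::= L]
L/L => v/L   [L ::= v]
v/L => v/v   [L ::= v]

S=>S/L=>L/L=>v/L=>v/v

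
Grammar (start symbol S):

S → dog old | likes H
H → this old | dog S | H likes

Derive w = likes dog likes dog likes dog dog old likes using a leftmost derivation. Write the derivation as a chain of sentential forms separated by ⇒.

S ⇒ likes H ⇒ likes H likes ⇒ likes dog S likes ⇒ likes dog likes H likes ⇒ likes dog likes dog S likes ⇒ likes dog likes dog likes H likes ⇒ likes dog likes dog likes dog S likes ⇒ likes dog likes dog likes dog dog old likes

S ⇒ likes H   [S → likes H]
likes H ⇒ likes H likes   [H → H likes]
likes H likes ⇒ likes dog S likes   [H → dog S]
likes dog S likes ⇒ likes dog likes H likes   [S → likes H]
likes dog likes H likes ⇒ likes dog likes dog S likes   [H → dog S]
likes dog likes dog S likes ⇒ likes dog likes dog likes H likes   [S → likes H]
likes dog likes dog likes H likes ⇒ likes dog likes dog likes dog S likes   [H → dog S]
likes dog likes dog likes dog S likes ⇒ likes dog likes dog likes dog dog old likes   [S → dog old]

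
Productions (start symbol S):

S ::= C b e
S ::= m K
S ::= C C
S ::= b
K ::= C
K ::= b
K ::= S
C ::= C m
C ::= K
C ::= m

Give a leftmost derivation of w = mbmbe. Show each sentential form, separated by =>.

S => mK => mS => mCbe => mCmbe => mKmbe => mbmbe

S => mK   [S ::= m K]
mK => mS   [K ::= S]
mS => mCbe   [S ::= C b e]
mCbe => mCmbe   [C ::= C m]
mCmbe => mKmbe   [C ::= K]
mKmbe => mbmbe   [K ::= b]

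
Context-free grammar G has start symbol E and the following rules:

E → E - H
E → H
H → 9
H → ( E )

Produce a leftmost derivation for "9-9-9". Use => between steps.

E => E-H => E-H-H => H-H-H => 9-H-H => 9-9-H => 9-9-9

E => E-H   [E → E - H]
E-H => E-H-H   [E → E - H]
E-H-H => H-H-H   [E → H]
H-H-H => 9-H-H   [H → 9]
9-H-H => 9-9-H   [H → 9]
9-9-H => 9-9-9   [H → 9]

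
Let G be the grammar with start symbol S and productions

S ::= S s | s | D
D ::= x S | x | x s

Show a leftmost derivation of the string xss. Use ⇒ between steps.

S⇒Ss⇒Sss⇒Dss⇒xss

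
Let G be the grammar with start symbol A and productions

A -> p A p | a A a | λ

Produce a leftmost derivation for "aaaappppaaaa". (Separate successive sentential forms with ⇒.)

A⇒aAa⇒aaAaa⇒aaaAaaa⇒aaaaAaaaa⇒aaaapApaaaa⇒aaaappAppaaaa⇒aaaappppaaaa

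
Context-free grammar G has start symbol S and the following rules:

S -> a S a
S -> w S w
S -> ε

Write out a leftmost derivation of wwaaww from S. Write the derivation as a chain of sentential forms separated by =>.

S => wSw => wwSww => wwaSaww => wwaaww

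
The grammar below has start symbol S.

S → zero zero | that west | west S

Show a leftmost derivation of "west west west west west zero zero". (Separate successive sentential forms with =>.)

S => west S => west west S => west west west S => west west west west S => west west west west west S => west west west west west zero zero

S => west S   [S → west S]
west S => west west S   [S → west S]
west west S => west west west S   [S → west S]
west west west S => west west west west S   [S → west S]
west west west west S => west west west west west S   [S → west S]
west west west west west S => west west west west west zero zero   [S → zero zero]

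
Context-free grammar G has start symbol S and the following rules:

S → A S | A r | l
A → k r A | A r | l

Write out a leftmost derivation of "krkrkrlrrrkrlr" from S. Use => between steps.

S => AS => ArS => krArS => krArrS => krkrArrS => krkrkrArrS => krkrkrArrrS => krkrkrlrrrS => krkrkrlrrrAr => krkrkrlrrrkrAr => krkrkrlrrrkrlr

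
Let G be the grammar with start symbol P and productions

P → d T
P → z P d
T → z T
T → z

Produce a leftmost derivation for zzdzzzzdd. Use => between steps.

P => zPd => zzPdd => zzdTdd => zzdzTdd => zzdzzTdd => zzdzzzTdd => zzdzzzzdd

P => zPd   [P → z P d]
zPd => zzPdd   [P → z P d]
zzPdd => zzdTdd   [P → d T]
zzdTdd => zzdzTdd   [T → z T]
zzdzTdd => zzdzzTdd   [T → z T]
zzdzzTdd => zzdzzzTdd   [T → z T]
zzdzzzTdd => zzdzzzzdd   [T → z]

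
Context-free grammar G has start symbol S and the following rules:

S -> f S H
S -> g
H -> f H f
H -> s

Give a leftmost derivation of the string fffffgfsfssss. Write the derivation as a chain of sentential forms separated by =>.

S => fSH => ffSHH => fffSHHH => ffffSHHHH => fffffSHHHHH => fffffgHHHHH => fffffgfHfHHHH => fffffgfsfHHHH => fffffgfsfsHHH => fffffgfsfssHH => fffffgfsfsssH => fffffgfsfssss

S => fSH   [S -> f S H]
fSH => ffSHH   [S -> f S H]
ffSHH => fffSHHH   [S -> f S H]
fffSHHH => ffffSHHHH   [S -> f S H]
ffffSHHHH => fffffSHHHHH   [S -> f S H]
fffffSHHHHH => fffffgHHHHH   [S -> g]
fffffgHHHHH => fffffgfHfHHHH   [H -> f H f]
fffffgfHfHHHH => fffffgfsfHHHH   [H -> s]
fffffgfsfHHHH => fffffgfsfsHHH   [H -> s]
fffffgfsfsHHH => fffffgfsfssHH   [H -> s]
fffffgfsfssHH => fffffgfsfsssH   [H -> s]
fffffgfsfsssH => fffffgfsfssss   [H -> s]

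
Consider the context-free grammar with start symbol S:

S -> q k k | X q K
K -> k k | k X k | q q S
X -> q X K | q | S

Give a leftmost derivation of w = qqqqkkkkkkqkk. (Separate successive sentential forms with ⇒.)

S ⇒ XqK   [S -> X q K]
XqK ⇒ qXKqK   [X -> q X K]
qXKqK ⇒ qqXKKqK   [X -> q X K]
qqXKKqK ⇒ qqqXKKKqK   [X -> q X K]
qqqXKKKqK ⇒ qqqqKKKqK   [X -> q]
qqqqKKKqK ⇒ qqqqkkKKqK   [K -> k k]
qqqqkkKKqK ⇒ qqqqkkkkKqK   [K -> k k]
qqqqkkkkKqK ⇒ qqqqkkkkkkqK   [K -> k k]
qqqqkkkkkkqK ⇒ qqqqkkkkkkqkk   [K -> k k]

S ⇒ XqK ⇒ qXKqK ⇒ qqXKKqK ⇒ qqqXKKKqK ⇒ qqqqKKKqK ⇒ qqqqkkKKqK ⇒ qqqqkkkkKqK ⇒ qqqqkkkkkkqK ⇒ qqqqkkkkkkqkk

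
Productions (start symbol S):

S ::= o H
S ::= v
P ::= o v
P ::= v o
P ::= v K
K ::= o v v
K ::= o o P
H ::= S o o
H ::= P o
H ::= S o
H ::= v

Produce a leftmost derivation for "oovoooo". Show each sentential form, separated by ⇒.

S ⇒ oH ⇒ oSoo ⇒ ooHoo ⇒ ooSoooo ⇒ oovoooo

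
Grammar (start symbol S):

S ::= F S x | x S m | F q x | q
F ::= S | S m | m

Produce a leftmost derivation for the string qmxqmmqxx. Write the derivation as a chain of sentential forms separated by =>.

S=>FSx=>SmSx=>qmSx=>qmFSxx=>qmSmSxx=>qmxSmmSxx=>qmxqmmSxx=>qmxqmmqxx

S => FSx   [S ::= F S x]
FSx => SmSx   [F ::= S m]
SmSx => qmSx   [S ::= q]
qmSx => qmFSxx   [S ::= F S x]
qmFSxx => qmSmSxx   [F ::= S m]
qmSmSxx => qmxSmmSxx   [S ::= x S m]
qmxSmmSxx => qmxqmmSxx   [S ::= q]
qmxqmmSxx => qmxqmmqxx   [S ::= q]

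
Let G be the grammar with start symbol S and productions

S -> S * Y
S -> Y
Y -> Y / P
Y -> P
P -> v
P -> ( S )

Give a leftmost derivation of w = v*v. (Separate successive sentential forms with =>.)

S => S*Y   [S -> S * Y]
S*Y => Y*Y   [S -> Y]
Y*Y => P*Y   [Y -> P]
P*Y => v*Y   [P -> v]
v*Y => v*P   [Y -> P]
v*P => v*v   [P -> v]

S => S*Y => Y*Y => P*Y => v*Y => v*P => v*v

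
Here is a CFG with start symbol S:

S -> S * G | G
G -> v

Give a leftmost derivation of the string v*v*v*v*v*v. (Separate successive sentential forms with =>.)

S => S*G => S*G*G => S*G*G*G => S*G*G*G*G => S*G*G*G*G*G => G*G*G*G*G*G => v*G*G*G*G*G => v*v*G*G*G*G => v*v*v*G*G*G => v*v*v*v*G*G => v*v*v*v*v*G => v*v*v*v*v*v

S => S*G   [S -> S * G]
S*G => S*G*G   [S -> S * G]
S*G*G => S*G*G*G   [S -> S * G]
S*G*G*G => S*G*G*G*G   [S -> S * G]
S*G*G*G*G => S*G*G*G*G*G   [S -> S * G]
S*G*G*G*G*G => G*G*G*G*G*G   [S -> G]
G*G*G*G*G*G => v*G*G*G*G*G   [G -> v]
v*G*G*G*G*G => v*v*G*G*G*G   [G -> v]
v*v*G*G*G*G => v*v*v*G*G*G   [G -> v]
v*v*v*G*G*G => v*v*v*v*G*G   [G -> v]
v*v*v*v*G*G => v*v*v*v*v*G   [G -> v]
v*v*v*v*v*G => v*v*v*v*v*v   [G -> v]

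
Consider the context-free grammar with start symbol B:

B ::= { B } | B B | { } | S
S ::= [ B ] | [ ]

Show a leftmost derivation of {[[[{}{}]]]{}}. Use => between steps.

B => {B} => {BB} => {SB} => {[B]B} => {[S]B} => {[[B]]B} => {[[S]]B} => {[[[B]]]B} => {[[[BB]]]B} => {[[[{}B]]]B} => {[[[{}{}]]]B} => {[[[{}{}]]]{}}

B => {B}   [B ::= { B }]
{B} => {BB}   [B ::= B B]
{BB} => {SB}   [B ::= S]
{SB} => {[B]B}   [S ::= [ B ]]
{[B]B} => {[S]B}   [B ::= S]
{[S]B} => {[[B]]B}   [S ::= [ B ]]
{[[B]]B} => {[[S]]B}   [B ::= S]
{[[S]]B} => {[[[B]]]B}   [S ::= [ B ]]
{[[[B]]]B} => {[[[BB]]]B}   [B ::= B B]
{[[[BB]]]B} => {[[[{}B]]]B}   [B ::= { }]
{[[[{}B]]]B} => {[[[{}{}]]]B}   [B ::= { }]
{[[[{}{}]]]B} => {[[[{}{}]]]{}}   [B ::= { }]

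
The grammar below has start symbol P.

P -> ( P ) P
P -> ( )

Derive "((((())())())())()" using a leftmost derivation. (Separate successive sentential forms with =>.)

P => (P)P => ((P)P)P => (((P)P)P)P => ((((P)P)P)P)P => ((((())P)P)P)P => ((((())())P)P)P => ((((())())())P)P => ((((())())())())P => ((((())())())())()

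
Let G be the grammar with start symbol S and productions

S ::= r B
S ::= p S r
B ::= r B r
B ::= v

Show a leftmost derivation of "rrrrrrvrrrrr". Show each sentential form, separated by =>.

S => rB => rrBr => rrrBrr => rrrrBrrr => rrrrrBrrrr => rrrrrrBrrrrr => rrrrrrvrrrrr

S => rB   [S ::= r B]
rB => rrBr   [B ::= r B r]
rrBr => rrrBrr   [B ::= r B r]
rrrBrr => rrrrBrrr   [B ::= r B r]
rrrrBrrr => rrrrrBrrrr   [B ::= r B r]
rrrrrBrrrr => rrrrrrBrrrrr   [B ::= r B r]
rrrrrrBrrrrr => rrrrrrvrrrrr   [B ::= v]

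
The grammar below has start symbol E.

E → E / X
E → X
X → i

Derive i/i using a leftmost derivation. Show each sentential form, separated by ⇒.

E ⇒ E/X ⇒ X/X ⇒ i/X ⇒ i/i

E ⇒ E/X   [E → E / X]
E/X ⇒ X/X   [E → X]
X/X ⇒ i/X   [X → i]
i/X ⇒ i/i   [X → i]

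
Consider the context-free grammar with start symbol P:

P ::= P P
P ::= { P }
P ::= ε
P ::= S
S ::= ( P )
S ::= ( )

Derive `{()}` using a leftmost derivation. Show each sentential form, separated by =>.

P=>PP=>PPP=>PPPP=>{P}PPP=>{S}PPP=>{()}PPP=>{()}PP=>{()}P=>{()}

P => PP   [P ::= P P]
PP => PPP   [P ::= P P]
PPP => PPPP   [P ::= P P]
PPPP => {P}PPP   [P ::= { P }]
{P}PPP => {S}PPP   [P ::= S]
{S}PPP => {()}PPP   [S ::= ( )]
{()}PPP => {()}PP   [P ::= ε]
{()}PP => {()}P   [P ::= ε]
{()}P => {()}   [P ::= ε]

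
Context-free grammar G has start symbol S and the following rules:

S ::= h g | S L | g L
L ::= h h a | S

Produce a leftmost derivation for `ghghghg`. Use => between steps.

S => SL   [S ::= S L]
SL => gLL   [S ::= g L]
gLL => gSL   [L ::= S]
gSL => ghgL   [S ::= h g]
ghgL => ghgS   [L ::= S]
ghgS => ghgSL   [S ::= S L]
ghgSL => ghghgL   [S ::= h g]
ghghgL => ghghgS   [L ::= S]
ghghgS => ghghghg   [S ::= h g]

S => SL => gLL => gSL => ghgL => ghgS => ghgSL => ghghgL => ghghgS => ghghghg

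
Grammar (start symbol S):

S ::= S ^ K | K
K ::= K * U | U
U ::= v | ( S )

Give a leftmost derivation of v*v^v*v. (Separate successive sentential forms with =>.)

S => S^K => K^K => K*U^K => U*U^K => v*U^K => v*v^K => v*v^K*U => v*v^U*U => v*v^v*U => v*v^v*v

S => S^K   [S ::= S ^ K]
S^K => K^K   [S ::= K]
K^K => K*U^K   [K ::= K * U]
K*U^K => U*U^K   [K ::= U]
U*U^K => v*U^K   [U ::= v]
v*U^K => v*v^K   [U ::= v]
v*v^K => v*v^K*U   [K ::= K * U]
v*v^K*U => v*v^U*U   [K ::= U]
v*v^U*U => v*v^v*U   [U ::= v]
v*v^v*U => v*v^v*v   [U ::= v]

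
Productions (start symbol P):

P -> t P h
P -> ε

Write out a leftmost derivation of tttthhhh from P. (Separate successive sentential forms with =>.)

P => tPh => ttPhh => tttPhhh => ttttPhhhh => tttthhhh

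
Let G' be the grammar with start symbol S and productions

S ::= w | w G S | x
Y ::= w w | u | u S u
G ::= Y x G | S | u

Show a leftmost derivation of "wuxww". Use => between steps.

S => wGS => wYxGS => wuxGS => wuxSS => wuxwS => wuxww

S => wGS   [S ::= w G S]
wGS => wYxGS   [G ::= Y x G]
wYxGS => wuxGS   [Y ::= u]
wuxGS => wuxSS   [G ::= S]
wuxSS => wuxwS   [S ::= w]
wuxwS => wuxww   [S ::= w]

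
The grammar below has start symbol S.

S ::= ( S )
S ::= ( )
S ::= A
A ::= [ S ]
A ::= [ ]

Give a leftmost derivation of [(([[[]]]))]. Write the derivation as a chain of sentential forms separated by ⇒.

S⇒A⇒[S]⇒[(S)]⇒[((S))]⇒[((A))]⇒[(([S]))]⇒[(([A]))]⇒[(([[S]]))]⇒[(([[A]]))]⇒[(([[[]]]))]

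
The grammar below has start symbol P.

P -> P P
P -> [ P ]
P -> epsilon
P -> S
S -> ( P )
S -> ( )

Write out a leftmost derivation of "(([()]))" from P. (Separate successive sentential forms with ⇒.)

P ⇒ S ⇒ (P) ⇒ (S) ⇒ ((P)) ⇒ (([P])) ⇒ (([S])) ⇒ (([()]))

P ⇒ S   [P -> S]
S ⇒ (P)   [S -> ( P )]
(P) ⇒ (S)   [P -> S]
(S) ⇒ ((P))   [S -> ( P )]
((P)) ⇒ (([P]))   [P -> [ P ]]
(([P])) ⇒ (([S]))   [P -> S]
(([S])) ⇒ (([()]))   [S -> ( )]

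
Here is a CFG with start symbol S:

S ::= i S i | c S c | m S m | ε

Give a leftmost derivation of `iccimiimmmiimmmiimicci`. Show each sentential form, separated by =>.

S => iSi => icSci => iccScci => icciSicci => iccimSmicci => iccimiSimicci => iccimiiSiimicci => iccimiimSmiimicci => iccimiimmSmmiimicci => iccimiimmmSmmmiimicci => iccimiimmmiSimmmiimicci => iccimiimmmiimmmiimicci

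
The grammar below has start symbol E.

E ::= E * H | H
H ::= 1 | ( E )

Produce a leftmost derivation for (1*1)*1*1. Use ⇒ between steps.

E ⇒ E*H   [E ::= E * H]
E*H ⇒ E*H*H   [E ::= E * H]
E*H*H ⇒ H*H*H   [E ::= H]
H*H*H ⇒ (E)*H*H   [H ::= ( E )]
(E)*H*H ⇒ (E*H)*H*H   [E ::= E * H]
(E*H)*H*H ⇒ (H*H)*H*H   [E ::= H]
(H*H)*H*H ⇒ (1*H)*H*H   [H ::= 1]
(1*H)*H*H ⇒ (1*1)*H*H   [H ::= 1]
(1*1)*H*H ⇒ (1*1)*1*H   [H ::= 1]
(1*1)*1*H ⇒ (1*1)*1*1   [H ::= 1]

E ⇒ E*H ⇒ E*H*H ⇒ H*H*H ⇒ (E)*H*H ⇒ (E*H)*H*H ⇒ (H*H)*H*H ⇒ (1*H)*H*H ⇒ (1*1)*H*H ⇒ (1*1)*1*H ⇒ (1*1)*1*1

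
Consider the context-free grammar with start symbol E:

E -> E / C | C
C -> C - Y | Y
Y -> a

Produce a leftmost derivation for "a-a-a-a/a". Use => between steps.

E => E/C   [E -> E / C]
E/C => C/C   [E -> C]
C/C => C-Y/C   [C -> C - Y]
C-Y/C => C-Y-Y/C   [C -> C - Y]
C-Y-Y/C => C-Y-Y-Y/C   [C -> C - Y]
C-Y-Y-Y/C => Y-Y-Y-Y/C   [C -> Y]
Y-Y-Y-Y/C => a-Y-Y-Y/C   [Y -> a]
a-Y-Y-Y/C => a-a-Y-Y/C   [Y -> a]
a-a-Y-Y/C => a-a-a-Y/C   [Y -> a]
a-a-a-Y/C => a-a-a-a/C   [Y -> a]
a-a-a-a/C => a-a-a-a/Y   [C -> Y]
a-a-a-a/Y => a-a-a-a/a   [Y -> a]

E => E/C => C/C => C-Y/C => C-Y-Y/C => C-Y-Y-Y/C => Y-Y-Y-Y/C => a-Y-Y-Y/C => a-a-Y-Y/C => a-a-a-Y/C => a-a-a-a/C => a-a-a-a/Y => a-a-a-a/a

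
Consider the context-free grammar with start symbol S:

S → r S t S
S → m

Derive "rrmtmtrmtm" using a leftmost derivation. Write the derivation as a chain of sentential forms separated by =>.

S => rStS   [S → r S t S]
rStS => rrStStS   [S → r S t S]
rrStStS => rrmtStS   [S → m]
rrmtStS => rrmtmtS   [S → m]
rrmtmtS => rrmtmtrStS   [S → r S t S]
rrmtmtrStS => rrmtmtrmtS   [S → m]
rrmtmtrmtS => rrmtmtrmtm   [S → m]

S => rStS => rrStStS => rrmtStS => rrmtmtS => rrmtmtrStS => rrmtmtrmtS => rrmtmtrmtm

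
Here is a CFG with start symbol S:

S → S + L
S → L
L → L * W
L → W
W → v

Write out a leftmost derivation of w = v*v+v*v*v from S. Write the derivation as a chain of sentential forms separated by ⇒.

S ⇒ S+L ⇒ L+L ⇒ L*W+L ⇒ W*W+L ⇒ v*W+L ⇒ v*v+L ⇒ v*v+L*W ⇒ v*v+L*W*W ⇒ v*v+W*W*W ⇒ v*v+v*W*W ⇒ v*v+v*v*W ⇒ v*v+v*v*v

S ⇒ S+L   [S → S + L]
S+L ⇒ L+L   [S → L]
L+L ⇒ L*W+L   [L → L * W]
L*W+L ⇒ W*W+L   [L → W]
W*W+L ⇒ v*W+L   [W → v]
v*W+L ⇒ v*v+L   [W → v]
v*v+L ⇒ v*v+L*W   [L → L * W]
v*v+L*W ⇒ v*v+L*W*W   [L → L * W]
v*v+L*W*W ⇒ v*v+W*W*W   [L → W]
v*v+W*W*W ⇒ v*v+v*W*W   [W → v]
v*v+v*W*W ⇒ v*v+v*v*W   [W → v]
v*v+v*v*W ⇒ v*v+v*v*v   [W → v]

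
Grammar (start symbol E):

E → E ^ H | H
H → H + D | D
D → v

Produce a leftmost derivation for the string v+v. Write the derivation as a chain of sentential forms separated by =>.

E => H   [E → H]
H => H+D   [H → H + D]
H+D => D+D   [H → D]
D+D => v+D   [D → v]
v+D => v+v   [D → v]

E => H => H+D => D+D => v+D => v+v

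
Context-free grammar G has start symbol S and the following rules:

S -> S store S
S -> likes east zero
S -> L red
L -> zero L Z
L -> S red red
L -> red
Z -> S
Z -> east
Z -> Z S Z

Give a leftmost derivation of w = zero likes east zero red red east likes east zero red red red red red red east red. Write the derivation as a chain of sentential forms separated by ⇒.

S ⇒ L red ⇒ zero L Z red ⇒ zero S red red Z red ⇒ zero likes east zero red red Z red ⇒ zero likes east zero red red Z S Z red ⇒ zero likes east zero red red east S Z red ⇒ zero likes east zero red red east L red Z red ⇒ zero likes east zero red red east S red red red Z red ⇒ zero likes east zero red red east L red red red red Z red ⇒ zero likes east zero red red east S red red red red red red Z red ⇒ zero likes east zero red red east likes east zero red red red red red red Z red ⇒ zero likes east zero red red east likes east zero red red red red red red east red

S ⇒ L red   [S -> L red]
L red ⇒ zero L Z red   [L -> zero L Z]
zero L Z red ⇒ zero S red red Z red   [L -> S red red]
zero S red red Z red ⇒ zero likes east zero red red Z red   [S -> likes east zero]
zero likes east zero red red Z red ⇒ zero likes east zero red red Z S Z red   [Z -> Z S Z]
zero likes east zero red red Z S Z red ⇒ zero likes east zero red red east S Z red   [Z -> east]
zero likes east zero red red east S Z red ⇒ zero likes east zero red red east L red Z red   [S -> L red]
zero likes east zero red red east L red Z red ⇒ zero likes east zero red red east S red red red Z red   [L -> S red red]
zero likes east zero red red east S red red red Z red ⇒ zero likes east zero red red east L red red red red Z red   [S -> L red]
zero likes east zero red red east L red red red red Z red ⇒ zero likes east zero red red east S red red red red red red Z red   [L -> S red red]
zero likes east zero red red east S red red red red red red Z red ⇒ zero likes east zero red red east likes east zero red red red red red red Z red   [S -> likes east zero]
zero likes east zero red red east likes east zero red red red red red red Z red ⇒ zero likes east zero red red east likes east zero red red red red red red east red   [Z -> east]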